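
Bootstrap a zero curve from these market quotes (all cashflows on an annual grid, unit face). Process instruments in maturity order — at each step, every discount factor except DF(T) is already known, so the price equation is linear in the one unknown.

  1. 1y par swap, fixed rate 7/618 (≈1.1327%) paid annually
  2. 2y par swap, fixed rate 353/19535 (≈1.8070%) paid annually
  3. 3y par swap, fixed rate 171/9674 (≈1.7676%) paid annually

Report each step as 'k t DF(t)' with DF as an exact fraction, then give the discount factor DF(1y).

1 1 618/625
2 2 9647/10000
3 3 9487/10000
DF(1y) = 618/625 ≈ 0.988800

step 1 [1y] swap r/1=7/618: DF=(1 − 7/618·(0))/(1+7/618) = 618/625 ≈ 0.988800
step 2 [2y] swap r/1=353/19535: DF=(1 − 353/19535·(0.988800))/(1+353/19535) = 9647/10000 ≈ 0.964700
step 3 [3y] swap r/1=171/9674: DF=(1 − 171/9674·(0.988800+0.964700))/(1+171/9674) = 9487/10000 ≈ 0.948700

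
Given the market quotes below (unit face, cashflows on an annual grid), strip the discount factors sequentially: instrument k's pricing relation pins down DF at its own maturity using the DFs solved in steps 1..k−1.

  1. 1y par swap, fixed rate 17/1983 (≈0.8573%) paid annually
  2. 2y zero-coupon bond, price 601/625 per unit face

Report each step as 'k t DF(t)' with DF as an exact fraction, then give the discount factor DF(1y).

1 1 1983/2000
2 2 601/625
DF(1y) = 1983/2000 ≈ 0.991500

step 1 [1y] swap r/1=17/1983: DF=(1 − 17/1983·(0))/(1+17/1983) = 1983/2000 ≈ 0.991500
step 2 [2y] zero: DF = P = 601/625 ≈ 0.961600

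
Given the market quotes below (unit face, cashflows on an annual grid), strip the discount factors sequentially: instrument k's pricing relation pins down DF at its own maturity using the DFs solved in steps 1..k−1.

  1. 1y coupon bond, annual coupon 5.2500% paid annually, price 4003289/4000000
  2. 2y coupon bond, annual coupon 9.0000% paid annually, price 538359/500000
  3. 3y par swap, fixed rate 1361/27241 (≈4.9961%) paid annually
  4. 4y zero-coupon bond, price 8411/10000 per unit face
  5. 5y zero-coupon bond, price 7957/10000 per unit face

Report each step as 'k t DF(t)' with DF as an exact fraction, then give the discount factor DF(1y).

1 1 9509/10000
2 2 9093/10000
3 3 8639/10000
4 4 8411/10000
5 5 7957/10000
DF(1y) = 9509/10000 ≈ 0.950900

step 1 [1y] bond c/1=21/400: DF=(4003289/4000000 − 21/400·(0))/(1+21/400) = 9509/10000 ≈ 0.950900
step 2 [2y] bond c/1=9/100: DF=(538359/500000 − 9/100·(0.950900))/(1+9/100) = 9093/10000 ≈ 0.909300
step 3 [3y] swap r/1=1361/27241: DF=(1 − 1361/27241·(0.950900+0.909300))/(1+1361/27241) = 8639/10000 ≈ 0.863900
step 4 [4y] zero: DF = P = 8411/10000 ≈ 0.841100
step 5 [5y] zero: DF = P = 7957/10000 ≈ 0.795700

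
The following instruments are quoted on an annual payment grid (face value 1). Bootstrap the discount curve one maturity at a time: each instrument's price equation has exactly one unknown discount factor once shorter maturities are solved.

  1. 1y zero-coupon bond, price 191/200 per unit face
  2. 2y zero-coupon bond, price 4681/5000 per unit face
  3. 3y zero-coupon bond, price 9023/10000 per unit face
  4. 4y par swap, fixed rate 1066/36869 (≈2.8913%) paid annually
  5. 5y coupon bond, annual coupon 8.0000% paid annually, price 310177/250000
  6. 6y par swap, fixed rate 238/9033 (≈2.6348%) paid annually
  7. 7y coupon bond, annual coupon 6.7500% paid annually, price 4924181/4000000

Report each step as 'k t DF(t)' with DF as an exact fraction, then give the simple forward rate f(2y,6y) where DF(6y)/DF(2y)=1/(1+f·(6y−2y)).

1 1 191/200
2 2 4681/5000
3 3 9023/10000
4 4 4467/5000
5 5 8757/10000
6 6 2143/2500
7 7 1621/2000
f(2y,6y) = ((4681/5000)/(2143/2500) − 1)/(4) = 395/17144 ≈ 2.3040%

step 1 [1y] zero: DF = P = 191/200 ≈ 0.955000
step 2 [2y] zero: DF = P = 4681/5000 ≈ 0.936200
step 3 [3y] zero: DF = P = 9023/10000 ≈ 0.902300
step 4 [4y] swap r/1=1066/36869: DF=(1 − 1066/36869·(0.955000+0.936200+0.902300))/(1+1066/36869) = 4467/5000 ≈ 0.893400
step 5 [5y] bond c/1=2/25: DF=(310177/250000 − 2/25·(0.955000+0.936200+0.902300+0.893400))/(1+2/25) = 8757/10000 ≈ 0.875700
step 6 [6y] swap r/1=238/9033: DF=(1 − 238/9033·(0.955000+0.936200+0.902300+0.893400+0.875700))/(1+238/9033) = 2143/2500 ≈ 0.857200
step 7 [7y] bond c/1=27/400: DF=(4924181/4000000 − 27/400·(0.955000+0.936200+0.902300+0.893400+0.875700+0.857200))/(1+27/400) = 1621/2000 ≈ 0.810500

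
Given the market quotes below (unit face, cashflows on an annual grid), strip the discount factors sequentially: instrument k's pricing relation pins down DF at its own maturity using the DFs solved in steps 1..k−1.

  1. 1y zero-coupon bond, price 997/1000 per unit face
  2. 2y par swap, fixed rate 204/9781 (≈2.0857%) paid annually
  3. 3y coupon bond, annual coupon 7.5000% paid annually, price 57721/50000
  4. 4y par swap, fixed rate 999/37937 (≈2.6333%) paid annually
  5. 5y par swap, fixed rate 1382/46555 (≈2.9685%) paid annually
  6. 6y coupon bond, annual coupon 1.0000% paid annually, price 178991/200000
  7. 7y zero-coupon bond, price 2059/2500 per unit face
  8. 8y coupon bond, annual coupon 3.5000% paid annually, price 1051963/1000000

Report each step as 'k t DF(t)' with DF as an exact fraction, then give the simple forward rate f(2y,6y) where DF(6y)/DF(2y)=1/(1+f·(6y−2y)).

step 1 [1y] zero: DF = P = 997/1000 ≈ 0.997000
step 2 [2y] swap r/1=204/9781: DF=(1 − 204/9781·(0.997000))/(1+204/9781) = 1199/1250 ≈ 0.959200
step 3 [3y] bond c/1=3/40: DF=(57721/50000 − 3/40·(0.997000+0.959200))/(1+3/40) = 4687/5000 ≈ 0.937400
step 4 [4y] swap r/1=999/37937: DF=(1 − 999/37937·(0.997000+0.959200+0.937400))/(1+999/37937) = 9001/10000 ≈ 0.900100
step 5 [5y] swap r/1=1382/46555: DF=(1 − 1382/46555·(0.997000+0.959200+0.937400+0.900100))/(1+1382/46555) = 4309/5000 ≈ 0.861800
step 6 [6y] bond c/1=1/100: DF=(178991/200000 − 1/100·(0.997000+0.959200+0.937400+0.900100+0.861800))/(1+1/100) = 21/25 ≈ 0.840000
step 7 [7y] zero: DF = P = 2059/2500 ≈ 0.823600
step 8 [8y] bond c/1=7/200: DF=(1051963/1000000 − 7/200·(0.997000+0.959200+0.937400+0.900100+0.861800+0.840000+0.823600))/(1+7/200) = 8027/10000 ≈ 0.802700

1 1 997/1000
2 2 1199/1250
3 3 4687/5000
4 4 9001/10000
5 5 4309/5000
6 6 21/25
7 7 2059/2500
8 8 8027/10000
f(2y,6y) = ((1199/1250)/(21/25) − 1)/(4) = 149/4200 ≈ 3.5476%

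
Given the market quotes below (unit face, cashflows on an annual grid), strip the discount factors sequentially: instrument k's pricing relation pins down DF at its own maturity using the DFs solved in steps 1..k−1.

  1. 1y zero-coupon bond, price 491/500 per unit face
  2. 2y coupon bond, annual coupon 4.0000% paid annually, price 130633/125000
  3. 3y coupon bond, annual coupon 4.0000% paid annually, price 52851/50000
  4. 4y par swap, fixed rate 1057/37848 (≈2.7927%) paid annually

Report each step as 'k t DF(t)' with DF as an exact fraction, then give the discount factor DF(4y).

step 1 [1y] zero: DF = P = 491/500 ≈ 0.982000
step 2 [2y] bond c/1=1/25: DF=(130633/125000 − 1/25·(0.982000))/(1+1/25) = 9671/10000 ≈ 0.967100
step 3 [3y] bond c/1=1/25: DF=(52851/50000 − 1/25·(0.982000+0.967100))/(1+1/25) = 4707/5000 ≈ 0.941400
step 4 [4y] swap r/1=1057/37848: DF=(1 − 1057/37848·(0.982000+0.967100+0.941400))/(1+1057/37848) = 8943/10000 ≈ 0.894300

1 1 491/500
2 2 9671/10000
3 3 4707/5000
4 4 8943/10000
DF(4y) = 8943/10000 ≈ 0.894300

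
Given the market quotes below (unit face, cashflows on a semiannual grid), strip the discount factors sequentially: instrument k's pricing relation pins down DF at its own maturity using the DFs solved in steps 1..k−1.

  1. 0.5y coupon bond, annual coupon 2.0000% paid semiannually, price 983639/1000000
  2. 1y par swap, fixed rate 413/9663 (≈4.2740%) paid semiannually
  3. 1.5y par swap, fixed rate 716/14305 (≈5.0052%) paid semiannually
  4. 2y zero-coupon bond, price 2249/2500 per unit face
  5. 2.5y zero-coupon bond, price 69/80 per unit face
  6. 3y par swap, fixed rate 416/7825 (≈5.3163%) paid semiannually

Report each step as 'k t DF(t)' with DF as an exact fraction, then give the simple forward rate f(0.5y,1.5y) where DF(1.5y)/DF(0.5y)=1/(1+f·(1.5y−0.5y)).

1 1/2 9739/10000
2 1 9587/10000
3 3/2 2321/2500
4 2 2249/2500
5 5/2 69/80
6 3 534/625
f(0.5y,1.5y) = ((9739/10000)/(2321/2500) − 1)/(1) = 455/9284 ≈ 4.9009%

step 1 [0.5y] bond c/2=1/100: DF=(983639/1000000 − 1/100·(0))/(1+1/100) = 9739/10000 ≈ 0.973900
step 2 [1y] swap r/2=413/19326: DF=(1 − 413/19326·(0.973900))/(1+413/19326) = 9587/10000 ≈ 0.958700
step 3 [1.5y] swap r/2=358/14305: DF=(1 − 358/14305·(0.973900+0.958700))/(1+358/14305) = 2321/2500 ≈ 0.928400
step 4 [2y] zero: DF = P = 2249/2500 ≈ 0.899600
step 5 [2.5y] zero: DF = P = 69/80 ≈ 0.862500
step 6 [3y] swap r/2=208/7825: DF=(1 − 208/7825·(0.973900+0.958700+0.928400+0.899600+0.862500))/(1+208/7825) = 534/625 ≈ 0.854400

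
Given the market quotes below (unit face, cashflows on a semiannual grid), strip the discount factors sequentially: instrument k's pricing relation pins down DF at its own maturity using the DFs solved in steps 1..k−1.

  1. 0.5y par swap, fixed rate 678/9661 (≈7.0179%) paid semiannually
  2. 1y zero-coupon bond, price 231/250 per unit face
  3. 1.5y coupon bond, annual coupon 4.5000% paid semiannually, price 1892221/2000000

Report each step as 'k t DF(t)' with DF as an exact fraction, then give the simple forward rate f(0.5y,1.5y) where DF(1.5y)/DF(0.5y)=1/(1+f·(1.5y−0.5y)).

1 1/2 9661/10000
2 1 231/250
3 3/2 8837/10000
f(0.5y,1.5y) = ((9661/10000)/(8837/10000) − 1)/(1) = 824/8837 ≈ 9.3244%

step 1 [0.5y] swap r/2=339/9661: DF=(1 − 339/9661·(0))/(1+339/9661) = 9661/10000 ≈ 0.966100
step 2 [1y] zero: DF = P = 231/250 ≈ 0.924000
step 3 [1.5y] bond c/2=9/400: DF=(1892221/2000000 − 9/400·(0.966100+0.924000))/(1+9/400) = 8837/10000 ≈ 0.883700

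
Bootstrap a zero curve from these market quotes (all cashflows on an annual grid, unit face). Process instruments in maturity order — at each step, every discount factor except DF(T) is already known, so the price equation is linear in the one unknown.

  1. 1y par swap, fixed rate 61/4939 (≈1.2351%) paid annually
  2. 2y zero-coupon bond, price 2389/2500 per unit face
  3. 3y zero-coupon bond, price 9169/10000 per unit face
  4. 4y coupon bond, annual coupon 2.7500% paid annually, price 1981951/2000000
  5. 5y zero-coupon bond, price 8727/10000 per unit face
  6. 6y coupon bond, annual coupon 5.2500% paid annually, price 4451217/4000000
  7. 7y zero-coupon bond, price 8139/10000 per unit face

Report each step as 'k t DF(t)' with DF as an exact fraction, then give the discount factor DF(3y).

step 1 [1y] swap r/1=61/4939: DF=(1 − 61/4939·(0))/(1+61/4939) = 4939/5000 ≈ 0.987800
step 2 [2y] zero: DF = P = 2389/2500 ≈ 0.955600
step 3 [3y] zero: DF = P = 9169/10000 ≈ 0.916900
step 4 [4y] bond c/1=11/400: DF=(1981951/2000000 − 11/400·(0.987800+0.955600+0.916900))/(1+11/400) = 8879/10000 ≈ 0.887900
step 5 [5y] zero: DF = P = 8727/10000 ≈ 0.872700
step 6 [6y] bond c/1=21/400: DF=(4451217/4000000 − 21/400·(0.987800+0.955600+0.916900+0.887900+0.872700))/(1+21/400) = 2067/2500 ≈ 0.826800
step 7 [7y] zero: DF = P = 8139/10000 ≈ 0.813900

1 1 4939/5000
2 2 2389/2500
3 3 9169/10000
4 4 8879/10000
5 5 8727/10000
6 6 2067/2500
7 7 8139/10000
DF(3y) = 9169/10000 ≈ 0.916900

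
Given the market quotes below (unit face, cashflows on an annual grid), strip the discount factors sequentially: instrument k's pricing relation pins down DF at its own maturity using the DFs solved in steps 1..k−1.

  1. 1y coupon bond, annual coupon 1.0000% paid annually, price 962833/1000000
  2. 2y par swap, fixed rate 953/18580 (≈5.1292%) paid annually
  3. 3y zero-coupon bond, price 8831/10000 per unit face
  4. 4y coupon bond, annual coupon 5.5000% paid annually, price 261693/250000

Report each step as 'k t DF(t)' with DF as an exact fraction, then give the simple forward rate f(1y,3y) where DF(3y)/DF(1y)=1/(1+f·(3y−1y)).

1 1 9533/10000
2 2 9047/10000
3 3 8831/10000
4 4 8493/10000
f(1y,3y) = ((9533/10000)/(8831/10000) − 1)/(2) = 351/8831 ≈ 3.9746%

step 1 [1y] bond c/1=1/100: DF=(962833/1000000 − 1/100·(0))/(1+1/100) = 9533/10000 ≈ 0.953300
step 2 [2y] swap r/1=953/18580: DF=(1 − 953/18580·(0.953300))/(1+953/18580) = 9047/10000 ≈ 0.904700
step 3 [3y] zero: DF = P = 8831/10000 ≈ 0.883100
step 4 [4y] bond c/1=11/200: DF=(261693/250000 − 11/200·(0.953300+0.904700+0.883100))/(1+11/200) = 8493/10000 ≈ 0.849300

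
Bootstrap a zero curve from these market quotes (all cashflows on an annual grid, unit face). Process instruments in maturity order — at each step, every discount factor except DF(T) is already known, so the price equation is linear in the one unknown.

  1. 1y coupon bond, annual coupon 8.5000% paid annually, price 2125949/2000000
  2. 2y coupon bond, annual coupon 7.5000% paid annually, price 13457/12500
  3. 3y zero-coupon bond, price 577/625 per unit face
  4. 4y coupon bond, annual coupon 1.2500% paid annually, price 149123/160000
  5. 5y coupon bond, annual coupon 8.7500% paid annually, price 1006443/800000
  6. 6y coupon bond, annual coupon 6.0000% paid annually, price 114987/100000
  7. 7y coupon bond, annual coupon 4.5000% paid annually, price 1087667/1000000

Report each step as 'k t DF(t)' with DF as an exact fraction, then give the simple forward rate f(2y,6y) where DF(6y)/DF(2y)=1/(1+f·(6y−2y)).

step 1 [1y] bond c/1=17/200: DF=(2125949/2000000 − 17/200·(0))/(1+17/200) = 9797/10000 ≈ 0.979700
step 2 [2y] bond c/1=3/40: DF=(13457/12500 − 3/40·(0.979700))/(1+3/40) = 9331/10000 ≈ 0.933100
step 3 [3y] zero: DF = P = 577/625 ≈ 0.923200
step 4 [4y] bond c/1=1/80: DF=(149123/160000 − 1/80·(0.979700+0.933100+0.923200))/(1+1/80) = 1771/2000 ≈ 0.885500
step 5 [5y] bond c/1=7/80: DF=(1006443/800000 − 7/80·(0.979700+0.933100+0.923200+0.885500))/(1+7/80) = 4287/5000 ≈ 0.857400
step 6 [6y] bond c/1=3/50: DF=(114987/100000 − 3/50·(0.979700+0.933100+0.923200+0.885500+0.857400))/(1+3/50) = 516/625 ≈ 0.825600
step 7 [7y] bond c/1=9/200: DF=(1087667/1000000 − 9/200·(0.979700+0.933100+0.923200+0.885500+0.857400+0.825600))/(1+9/200) = 8081/10000 ≈ 0.808100

1 1 9797/10000
2 2 9331/10000
3 3 577/625
4 4 1771/2000
5 5 4287/5000
6 6 516/625
7 7 8081/10000
f(2y,6y) = ((9331/10000)/(516/625) − 1)/(4) = 25/768 ≈ 3.2552%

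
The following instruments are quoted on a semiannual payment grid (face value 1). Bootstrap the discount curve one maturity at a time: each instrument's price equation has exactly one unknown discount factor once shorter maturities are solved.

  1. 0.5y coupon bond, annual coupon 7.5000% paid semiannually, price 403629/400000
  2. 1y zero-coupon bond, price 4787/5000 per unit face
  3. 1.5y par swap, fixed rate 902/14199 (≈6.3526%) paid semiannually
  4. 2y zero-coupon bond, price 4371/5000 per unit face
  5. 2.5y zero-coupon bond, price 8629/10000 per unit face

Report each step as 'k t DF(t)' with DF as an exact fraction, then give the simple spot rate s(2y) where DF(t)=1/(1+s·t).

1 1/2 4863/5000
2 1 4787/5000
3 3/2 4549/5000
4 2 4371/5000
5 5/2 8629/10000
s(2y) = (1/(4371/5000) − 1)/(2) = 629/8742 ≈ 7.1951%

step 1 [0.5y] bond c/2=3/80: DF=(403629/400000 − 3/80·(0))/(1+3/80) = 4863/5000 ≈ 0.972600
step 2 [1y] zero: DF = P = 4787/5000 ≈ 0.957400
step 3 [1.5y] swap r/2=451/14199: DF=(1 − 451/14199·(0.972600+0.957400))/(1+451/14199) = 4549/5000 ≈ 0.909800
step 4 [2y] zero: DF = P = 4371/5000 ≈ 0.874200
step 5 [2.5y] zero: DF = P = 8629/10000 ≈ 0.862900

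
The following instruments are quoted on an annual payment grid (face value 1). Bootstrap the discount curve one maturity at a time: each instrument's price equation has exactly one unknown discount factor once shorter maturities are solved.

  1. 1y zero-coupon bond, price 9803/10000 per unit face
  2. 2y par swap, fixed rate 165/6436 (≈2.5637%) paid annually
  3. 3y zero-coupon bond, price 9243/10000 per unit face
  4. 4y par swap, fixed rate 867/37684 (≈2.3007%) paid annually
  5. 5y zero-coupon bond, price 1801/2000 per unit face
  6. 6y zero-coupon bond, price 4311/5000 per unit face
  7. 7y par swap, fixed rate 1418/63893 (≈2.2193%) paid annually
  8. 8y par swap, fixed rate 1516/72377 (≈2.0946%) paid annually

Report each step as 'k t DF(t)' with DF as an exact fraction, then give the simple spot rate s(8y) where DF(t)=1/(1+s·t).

1 1 9803/10000
2 2 1901/2000
3 3 9243/10000
4 4 9133/10000
5 5 1801/2000
6 6 4311/5000
7 7 4291/5000
8 8 2121/2500
s(8y) = (1/(2121/2500) − 1)/(8) = 379/16968 ≈ 2.2336%

step 1 [1y] zero: DF = P = 9803/10000 ≈ 0.980300
step 2 [2y] swap r/1=165/6436: DF=(1 − 165/6436·(0.980300))/(1+165/6436) = 1901/2000 ≈ 0.950500
step 3 [3y] zero: DF = P = 9243/10000 ≈ 0.924300
step 4 [4y] swap r/1=867/37684: DF=(1 − 867/37684·(0.980300+0.950500+0.924300))/(1+867/37684) = 9133/10000 ≈ 0.913300
step 5 [5y] zero: DF = P = 1801/2000 ≈ 0.900500
step 6 [6y] zero: DF = P = 4311/5000 ≈ 0.862200
step 7 [7y] swap r/1=1418/63893: DF=(1 − 1418/63893·(0.980300+0.950500+0.924300+0.913300+0.900500+0.862200))/(1+1418/63893) = 4291/5000 ≈ 0.858200
step 8 [8y] swap r/1=1516/72377: DF=(1 − 1516/72377·(0.980300+0.950500+0.924300+0.913300+0.900500+0.862200+0.858200))/(1+1516/72377) = 2121/2500 ≈ 0.848400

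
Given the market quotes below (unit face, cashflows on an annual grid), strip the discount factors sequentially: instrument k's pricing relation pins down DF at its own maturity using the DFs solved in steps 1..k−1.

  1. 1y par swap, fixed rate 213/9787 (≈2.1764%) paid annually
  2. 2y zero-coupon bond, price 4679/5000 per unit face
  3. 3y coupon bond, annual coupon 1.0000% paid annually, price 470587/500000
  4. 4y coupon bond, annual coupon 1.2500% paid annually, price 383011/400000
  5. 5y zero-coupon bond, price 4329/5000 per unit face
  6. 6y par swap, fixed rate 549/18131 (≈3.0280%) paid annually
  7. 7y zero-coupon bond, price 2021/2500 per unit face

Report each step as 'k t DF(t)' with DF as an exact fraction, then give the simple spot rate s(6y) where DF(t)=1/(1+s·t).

1 1 9787/10000
2 2 4679/5000
3 3 9129/10000
4 4 2277/2500
5 5 4329/5000
6 6 8353/10000
7 7 2021/2500
s(6y) = (1/(8353/10000) − 1)/(6) = 549/16706 ≈ 3.2862%

step 1 [1y] swap r/1=213/9787: DF=(1 − 213/9787·(0))/(1+213/9787) = 9787/10000 ≈ 0.978700
step 2 [2y] zero: DF = P = 4679/5000 ≈ 0.935800
step 3 [3y] bond c/1=1/100: DF=(470587/500000 − 1/100·(0.978700+0.935800))/(1+1/100) = 9129/10000 ≈ 0.912900
step 4 [4y] bond c/1=1/80: DF=(383011/400000 − 1/80·(0.978700+0.935800+0.912900))/(1+1/80) = 2277/2500 ≈ 0.910800
step 5 [5y] zero: DF = P = 4329/5000 ≈ 0.865800
step 6 [6y] swap r/1=549/18131: DF=(1 − 549/18131·(0.978700+0.935800+0.912900+0.910800+0.865800))/(1+549/18131) = 8353/10000 ≈ 0.835300
step 7 [7y] zero: DF = P = 2021/2500 ≈ 0.808400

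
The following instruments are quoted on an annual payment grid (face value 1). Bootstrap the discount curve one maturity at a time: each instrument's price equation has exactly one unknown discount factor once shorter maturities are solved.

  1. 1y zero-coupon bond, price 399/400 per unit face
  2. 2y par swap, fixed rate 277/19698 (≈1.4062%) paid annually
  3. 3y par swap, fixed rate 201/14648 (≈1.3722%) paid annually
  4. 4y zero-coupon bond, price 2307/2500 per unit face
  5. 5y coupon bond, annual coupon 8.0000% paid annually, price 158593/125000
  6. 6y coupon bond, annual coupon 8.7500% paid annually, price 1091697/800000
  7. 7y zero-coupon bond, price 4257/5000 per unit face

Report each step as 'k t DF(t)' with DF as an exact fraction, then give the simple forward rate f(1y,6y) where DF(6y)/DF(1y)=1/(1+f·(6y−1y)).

step 1 [1y] zero: DF = P = 399/400 ≈ 0.997500
step 2 [2y] swap r/1=277/19698: DF=(1 − 277/19698·(0.997500))/(1+277/19698) = 9723/10000 ≈ 0.972300
step 3 [3y] swap r/1=201/14648: DF=(1 − 201/14648·(0.997500+0.972300))/(1+201/14648) = 4799/5000 ≈ 0.959800
step 4 [4y] zero: DF = P = 2307/2500 ≈ 0.922800
step 5 [5y] bond c/1=2/25: DF=(158593/125000 − 2/25·(0.997500+0.972300+0.959800+0.922800))/(1+2/25) = 4447/5000 ≈ 0.889400
step 6 [6y] bond c/1=7/80: DF=(1091697/800000 − 7/80·(0.997500+0.972300+0.959800+0.922800+0.889400))/(1+7/80) = 8733/10000 ≈ 0.873300
step 7 [7y] zero: DF = P = 4257/5000 ≈ 0.851400

1 1 399/400
2 2 9723/10000
3 3 4799/5000
4 4 2307/2500
5 5 4447/5000
6 6 8733/10000
7 7 4257/5000
f(1y,6y) = ((399/400)/(8733/10000) − 1)/(5) = 414/14555 ≈ 2.8444%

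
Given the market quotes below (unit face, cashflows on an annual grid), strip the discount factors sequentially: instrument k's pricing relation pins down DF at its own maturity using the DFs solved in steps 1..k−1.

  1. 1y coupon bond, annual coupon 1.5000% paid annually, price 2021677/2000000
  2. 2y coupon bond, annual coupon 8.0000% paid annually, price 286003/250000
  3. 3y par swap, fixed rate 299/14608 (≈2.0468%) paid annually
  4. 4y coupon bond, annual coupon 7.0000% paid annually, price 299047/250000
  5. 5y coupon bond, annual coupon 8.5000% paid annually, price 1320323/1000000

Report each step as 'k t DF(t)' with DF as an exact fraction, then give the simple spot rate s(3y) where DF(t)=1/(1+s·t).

step 1 [1y] bond c/1=3/200: DF=(2021677/2000000 − 3/200·(0))/(1+3/200) = 9959/10000 ≈ 0.995900
step 2 [2y] bond c/1=2/25: DF=(286003/250000 − 2/25·(0.995900))/(1+2/25) = 1971/2000 ≈ 0.985500
step 3 [3y] swap r/1=299/14608: DF=(1 − 299/14608·(0.995900+0.985500))/(1+299/14608) = 4701/5000 ≈ 0.940200
step 4 [4y] bond c/1=7/100: DF=(299047/250000 − 7/100·(0.995900+0.985500+0.940200))/(1+7/100) = 2317/2500 ≈ 0.926800
step 5 [5y] bond c/1=17/200: DF=(1320323/1000000 − 17/200·(0.995900+0.985500+0.940200+0.926800))/(1+17/200) = 4577/5000 ≈ 0.915400

1 1 9959/10000
2 2 1971/2000
3 3 4701/5000
4 4 2317/2500
5 5 4577/5000
s(3y) = (1/(4701/5000) − 1)/(3) = 299/14103 ≈ 2.1201%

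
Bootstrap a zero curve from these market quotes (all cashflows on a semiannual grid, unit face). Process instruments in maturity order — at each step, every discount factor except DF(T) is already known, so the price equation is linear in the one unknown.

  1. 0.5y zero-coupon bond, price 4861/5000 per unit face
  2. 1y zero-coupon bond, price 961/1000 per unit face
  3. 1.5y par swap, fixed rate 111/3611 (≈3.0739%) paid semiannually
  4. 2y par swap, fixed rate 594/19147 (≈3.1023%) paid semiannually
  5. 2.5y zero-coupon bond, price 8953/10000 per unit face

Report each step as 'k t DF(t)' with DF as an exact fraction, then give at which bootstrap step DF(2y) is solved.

1 1/2 4861/5000
2 1 961/1000
3 3/2 2389/2500
4 2 4703/5000
5 5/2 8953/10000
DF(2y) is solved at step 4

step 1 [0.5y] zero: DF = P = 4861/5000 ≈ 0.972200
step 2 [1y] zero: DF = P = 961/1000 ≈ 0.961000
step 3 [1.5y] swap r/2=111/7222: DF=(1 − 111/7222·(0.972200+0.961000))/(1+111/7222) = 2389/2500 ≈ 0.955600
step 4 [2y] swap r/2=297/19147: DF=(1 − 297/19147·(0.972200+0.961000+0.955600))/(1+297/19147) = 4703/5000 ≈ 0.940600
step 5 [2.5y] zero: DF = P = 8953/10000 ≈ 0.895300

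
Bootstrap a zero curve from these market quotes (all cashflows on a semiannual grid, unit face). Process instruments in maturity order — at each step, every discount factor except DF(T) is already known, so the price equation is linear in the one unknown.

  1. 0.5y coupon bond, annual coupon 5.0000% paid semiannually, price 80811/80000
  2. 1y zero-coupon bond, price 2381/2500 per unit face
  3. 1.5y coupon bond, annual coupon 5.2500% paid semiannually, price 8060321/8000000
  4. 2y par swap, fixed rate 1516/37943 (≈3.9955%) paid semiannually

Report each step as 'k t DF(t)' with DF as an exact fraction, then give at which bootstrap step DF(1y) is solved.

step 1 [0.5y] bond c/2=1/40: DF=(80811/80000 − 1/40·(0))/(1+1/40) = 1971/2000 ≈ 0.985500
step 2 [1y] zero: DF = P = 2381/2500 ≈ 0.952400
step 3 [1.5y] bond c/2=21/800: DF=(8060321/8000000 − 21/800·(0.985500+0.952400))/(1+21/800) = 4661/5000 ≈ 0.932200
step 4 [2y] swap r/2=758/37943: DF=(1 − 758/37943·(0.985500+0.952400+0.932200))/(1+758/37943) = 4621/5000 ≈ 0.924200

1 1/2 1971/2000
2 1 2381/2500
3 3/2 4661/5000
4 2 4621/5000
DF(1y) is solved at step 2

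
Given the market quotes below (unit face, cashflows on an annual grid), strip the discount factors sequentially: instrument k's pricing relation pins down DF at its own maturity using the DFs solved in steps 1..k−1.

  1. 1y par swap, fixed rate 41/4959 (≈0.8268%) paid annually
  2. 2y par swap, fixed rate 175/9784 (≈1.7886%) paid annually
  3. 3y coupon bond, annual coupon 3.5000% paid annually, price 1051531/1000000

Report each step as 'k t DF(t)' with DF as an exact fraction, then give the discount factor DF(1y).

step 1 [1y] swap r/1=41/4959: DF=(1 − 41/4959·(0))/(1+41/4959) = 4959/5000 ≈ 0.991800
step 2 [2y] swap r/1=175/9784: DF=(1 − 175/9784·(0.991800))/(1+175/9784) = 193/200 ≈ 0.965000
step 3 [3y] bond c/1=7/200: DF=(1051531/1000000 − 7/200·(0.991800+0.965000))/(1+7/200) = 4749/5000 ≈ 0.949800

1 1 4959/5000
2 2 193/200
3 3 4749/5000
DF(1y) = 4959/5000 ≈ 0.991800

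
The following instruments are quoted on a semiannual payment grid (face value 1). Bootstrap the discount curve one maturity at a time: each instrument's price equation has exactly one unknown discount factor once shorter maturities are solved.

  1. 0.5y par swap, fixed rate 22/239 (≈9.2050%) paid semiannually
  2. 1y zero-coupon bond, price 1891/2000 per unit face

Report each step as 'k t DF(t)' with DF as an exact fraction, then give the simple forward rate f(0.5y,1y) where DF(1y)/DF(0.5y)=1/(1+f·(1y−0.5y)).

step 1 [0.5y] swap r/2=11/239: DF=(1 − 11/239·(0))/(1+11/239) = 239/250 ≈ 0.956000
step 2 [1y] zero: DF = P = 1891/2000 ≈ 0.945500

1 1/2 239/250
2 1 1891/2000
f(0.5y,1y) = ((239/250)/(1891/2000) − 1)/(1/2) = 42/1891 ≈ 2.2210%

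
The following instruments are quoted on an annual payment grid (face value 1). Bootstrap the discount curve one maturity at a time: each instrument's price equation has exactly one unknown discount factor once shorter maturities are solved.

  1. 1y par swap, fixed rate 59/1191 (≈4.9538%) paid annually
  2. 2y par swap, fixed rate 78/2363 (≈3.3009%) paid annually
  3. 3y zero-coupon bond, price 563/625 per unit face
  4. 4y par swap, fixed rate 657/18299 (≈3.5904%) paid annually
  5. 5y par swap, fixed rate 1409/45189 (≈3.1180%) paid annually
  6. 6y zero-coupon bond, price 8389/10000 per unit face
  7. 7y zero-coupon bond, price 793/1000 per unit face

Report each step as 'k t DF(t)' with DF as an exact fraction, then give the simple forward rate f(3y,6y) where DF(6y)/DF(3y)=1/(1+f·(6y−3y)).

1 1 1191/1250
2 2 586/625
3 3 563/625
4 4 4343/5000
5 5 8591/10000
6 6 8389/10000
7 7 793/1000
f(3y,6y) = ((563/625)/(8389/10000) − 1)/(3) = 619/25167 ≈ 2.4596%

step 1 [1y] swap r/1=59/1191: DF=(1 − 59/1191·(0))/(1+59/1191) = 1191/1250 ≈ 0.952800
step 2 [2y] swap r/1=78/2363: DF=(1 − 78/2363·(0.952800))/(1+78/2363) = 586/625 ≈ 0.937600
step 3 [3y] zero: DF = P = 563/625 ≈ 0.900800
step 4 [4y] swap r/1=657/18299: DF=(1 − 657/18299·(0.952800+0.937600+0.900800))/(1+657/18299) = 4343/5000 ≈ 0.868600
step 5 [5y] swap r/1=1409/45189: DF=(1 − 1409/45189·(0.952800+0.937600+0.900800+0.868600))/(1+1409/45189) = 8591/10000 ≈ 0.859100
step 6 [6y] zero: DF = P = 8389/10000 ≈ 0.838900
step 7 [7y] zero: DF = P = 793/1000 ≈ 0.793000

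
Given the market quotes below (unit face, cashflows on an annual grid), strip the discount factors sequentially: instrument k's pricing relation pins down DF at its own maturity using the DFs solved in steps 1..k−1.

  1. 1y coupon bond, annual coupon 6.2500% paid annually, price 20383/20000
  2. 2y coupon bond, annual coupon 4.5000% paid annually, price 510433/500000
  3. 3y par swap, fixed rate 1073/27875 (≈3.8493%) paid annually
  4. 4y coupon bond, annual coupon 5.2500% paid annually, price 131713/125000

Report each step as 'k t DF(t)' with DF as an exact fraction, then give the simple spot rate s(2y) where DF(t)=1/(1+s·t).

step 1 [1y] bond c/1=1/16: DF=(20383/20000 − 1/16·(0))/(1+1/16) = 1199/1250 ≈ 0.959200
step 2 [2y] bond c/1=9/200: DF=(510433/500000 − 9/200·(0.959200))/(1+9/200) = 2339/2500 ≈ 0.935600
step 3 [3y] swap r/1=1073/27875: DF=(1 − 1073/27875·(0.959200+0.935600))/(1+1073/27875) = 8927/10000 ≈ 0.892700
step 4 [4y] bond c/1=21/400: DF=(131713/125000 − 21/400·(0.959200+0.935600+0.892700))/(1+21/400) = 8621/10000 ≈ 0.862100

1 1 1199/1250
2 2 2339/2500
3 3 8927/10000
4 4 8621/10000
s(2y) = (1/(2339/2500) − 1)/(2) = 161/4678 ≈ 3.4416%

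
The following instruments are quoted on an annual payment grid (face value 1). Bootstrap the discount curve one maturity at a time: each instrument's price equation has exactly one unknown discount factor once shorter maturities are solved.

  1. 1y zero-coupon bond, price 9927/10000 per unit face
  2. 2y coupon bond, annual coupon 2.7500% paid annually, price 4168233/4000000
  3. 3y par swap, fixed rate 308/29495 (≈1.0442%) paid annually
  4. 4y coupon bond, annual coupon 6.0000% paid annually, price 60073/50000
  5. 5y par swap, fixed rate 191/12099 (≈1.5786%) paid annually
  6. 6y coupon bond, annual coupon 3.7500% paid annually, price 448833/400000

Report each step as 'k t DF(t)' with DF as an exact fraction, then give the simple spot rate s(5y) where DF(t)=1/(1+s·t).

step 1 [1y] zero: DF = P = 9927/10000 ≈ 0.992700
step 2 [2y] bond c/1=11/400: DF=(4168233/4000000 − 11/400·(0.992700))/(1+11/400) = 2469/2500 ≈ 0.987600
step 3 [3y] swap r/1=308/29495: DF=(1 − 308/29495·(0.992700+0.987600))/(1+308/29495) = 2423/2500 ≈ 0.969200
step 4 [4y] bond c/1=3/50: DF=(60073/50000 − 3/50·(0.992700+0.987600+0.969200))/(1+3/50) = 1933/2000 ≈ 0.966500
step 5 [5y] swap r/1=191/12099: DF=(1 − 191/12099·(0.992700+0.987600+0.969200+0.966500))/(1+191/12099) = 2309/2500 ≈ 0.923600
step 6 [6y] bond c/1=3/80: DF=(448833/400000 − 3/80·(0.992700+0.987600+0.969200+0.966500+0.923600))/(1+3/80) = 4533/5000 ≈ 0.906600

1 1 9927/10000
2 2 2469/2500
3 3 2423/2500
4 4 1933/2000
5 5 2309/2500
6 6 4533/5000
s(5y) = (1/(2309/2500) − 1)/(5) = 191/11545 ≈ 1.6544%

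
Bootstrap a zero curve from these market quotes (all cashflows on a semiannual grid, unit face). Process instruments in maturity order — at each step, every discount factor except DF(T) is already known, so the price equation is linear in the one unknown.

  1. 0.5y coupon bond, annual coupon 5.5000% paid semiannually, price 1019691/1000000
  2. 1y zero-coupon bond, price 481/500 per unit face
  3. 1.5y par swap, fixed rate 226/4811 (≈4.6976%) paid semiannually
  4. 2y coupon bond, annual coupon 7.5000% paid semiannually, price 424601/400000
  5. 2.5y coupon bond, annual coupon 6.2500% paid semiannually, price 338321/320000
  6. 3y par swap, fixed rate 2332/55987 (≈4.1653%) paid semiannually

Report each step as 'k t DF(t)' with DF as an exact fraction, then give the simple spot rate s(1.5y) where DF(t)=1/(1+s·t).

1 1/2 2481/2500
2 1 481/500
3 3/2 4661/5000
4 2 2297/2500
5 5/2 9099/10000
6 3 4417/5000
s(1.5y) = (1/(4661/5000) − 1)/(3/2) = 226/4661 ≈ 4.8487%

step 1 [0.5y] bond c/2=11/400: DF=(1019691/1000000 − 11/400·(0))/(1+11/400) = 2481/2500 ≈ 0.992400
step 2 [1y] zero: DF = P = 481/500 ≈ 0.962000
step 3 [1.5y] swap r/2=113/4811: DF=(1 − 113/4811·(0.992400+0.962000))/(1+113/4811) = 4661/5000 ≈ 0.932200
step 4 [2y] bond c/2=3/80: DF=(424601/400000 − 3/80·(0.992400+0.962000+0.932200))/(1+3/80) = 2297/2500 ≈ 0.918800
step 5 [2.5y] bond c/2=1/32: DF=(338321/320000 − 1/32·(0.992400+0.962000+0.932200+0.918800))/(1+1/32) = 9099/10000 ≈ 0.909900
step 6 [3y] swap r/2=1166/55987: DF=(1 − 1166/55987·(0.992400+0.962000+0.932200+0.918800+0.909900))/(1+1166/55987) = 4417/5000 ≈ 0.883400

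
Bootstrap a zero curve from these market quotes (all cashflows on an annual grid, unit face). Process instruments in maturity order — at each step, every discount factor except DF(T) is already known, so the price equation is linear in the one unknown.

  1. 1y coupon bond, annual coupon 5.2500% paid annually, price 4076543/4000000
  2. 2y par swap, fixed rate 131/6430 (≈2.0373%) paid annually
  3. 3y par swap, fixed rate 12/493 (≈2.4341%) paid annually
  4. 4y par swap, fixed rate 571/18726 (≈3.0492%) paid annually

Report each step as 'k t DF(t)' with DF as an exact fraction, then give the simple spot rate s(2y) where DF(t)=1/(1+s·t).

1 1 9683/10000
2 2 9607/10000
3 3 1163/1250
4 4 4429/5000
s(2y) = (1/(9607/10000) − 1)/(2) = 393/19214 ≈ 2.0454%

step 1 [1y] bond c/1=21/400: DF=(4076543/4000000 − 21/400·(0))/(1+21/400) = 9683/10000 ≈ 0.968300
step 2 [2y] swap r/1=131/6430: DF=(1 − 131/6430·(0.968300))/(1+131/6430) = 9607/10000 ≈ 0.960700
step 3 [3y] swap r/1=12/493: DF=(1 − 12/493·(0.968300+0.960700))/(1+12/493) = 1163/1250 ≈ 0.930400
step 4 [4y] swap r/1=571/18726: DF=(1 − 571/18726·(0.968300+0.960700+0.930400))/(1+571/18726) = 4429/5000 ≈ 0.885800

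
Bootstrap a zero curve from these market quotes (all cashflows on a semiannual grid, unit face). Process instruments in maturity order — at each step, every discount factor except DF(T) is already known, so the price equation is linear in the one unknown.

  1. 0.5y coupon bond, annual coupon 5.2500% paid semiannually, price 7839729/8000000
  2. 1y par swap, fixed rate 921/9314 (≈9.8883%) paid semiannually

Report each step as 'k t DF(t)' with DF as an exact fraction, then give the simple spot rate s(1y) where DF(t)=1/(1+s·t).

step 1 [0.5y] bond c/2=21/800: DF=(7839729/8000000 − 21/800·(0))/(1+21/800) = 9549/10000 ≈ 0.954900
step 2 [1y] swap r/2=921/18628: DF=(1 − 921/18628·(0.954900))/(1+921/18628) = 9079/10000 ≈ 0.907900

1 1/2 9549/10000
2 1 9079/10000
s(1y) = (1/(9079/10000) − 1)/(1) = 921/9079 ≈ 10.1443%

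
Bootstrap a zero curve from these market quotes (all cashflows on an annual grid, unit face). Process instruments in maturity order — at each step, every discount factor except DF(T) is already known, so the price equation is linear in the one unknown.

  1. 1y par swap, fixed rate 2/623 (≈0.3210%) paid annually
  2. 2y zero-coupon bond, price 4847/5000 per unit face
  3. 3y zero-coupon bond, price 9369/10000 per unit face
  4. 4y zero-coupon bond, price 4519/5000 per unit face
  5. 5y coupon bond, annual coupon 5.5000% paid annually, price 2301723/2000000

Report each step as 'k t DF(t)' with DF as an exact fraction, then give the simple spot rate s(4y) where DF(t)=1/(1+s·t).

1 1 623/625
2 2 4847/5000
3 3 9369/10000
4 4 4519/5000
5 5 2231/2500
s(4y) = (1/(4519/5000) − 1)/(4) = 481/18076 ≈ 2.6610%

step 1 [1y] swap r/1=2/623: DF=(1 − 2/623·(0))/(1+2/623) = 623/625 ≈ 0.996800
step 2 [2y] zero: DF = P = 4847/5000 ≈ 0.969400
step 3 [3y] zero: DF = P = 9369/10000 ≈ 0.936900
step 4 [4y] zero: DF = P = 4519/5000 ≈ 0.903800
step 5 [5y] bond c/1=11/200: DF=(2301723/2000000 − 11/200·(0.996800+0.969400+0.936900+0.903800))/(1+11/200) = 2231/2500 ≈ 0.892400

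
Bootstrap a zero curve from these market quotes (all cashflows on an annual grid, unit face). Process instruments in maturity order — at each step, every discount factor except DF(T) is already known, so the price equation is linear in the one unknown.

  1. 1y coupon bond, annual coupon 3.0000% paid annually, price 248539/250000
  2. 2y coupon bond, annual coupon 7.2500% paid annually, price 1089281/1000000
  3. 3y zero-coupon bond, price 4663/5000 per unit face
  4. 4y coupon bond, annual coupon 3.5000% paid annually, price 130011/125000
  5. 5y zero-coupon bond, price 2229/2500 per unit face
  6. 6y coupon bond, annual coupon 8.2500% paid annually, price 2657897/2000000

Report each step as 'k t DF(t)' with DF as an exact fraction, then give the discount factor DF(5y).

1 1 2413/2500
2 2 594/625
3 3 4663/5000
4 4 4543/5000
5 5 2229/2500
6 6 4367/5000
DF(5y) = 2229/2500 ≈ 0.891600

step 1 [1y] bond c/1=3/100: DF=(248539/250000 − 3/100·(0))/(1+3/100) = 2413/2500 ≈ 0.965200
step 2 [2y] bond c/1=29/400: DF=(1089281/1000000 − 29/400·(0.965200))/(1+29/400) = 594/625 ≈ 0.950400
step 3 [3y] zero: DF = P = 4663/5000 ≈ 0.932600
step 4 [4y] bond c/1=7/200: DF=(130011/125000 − 7/200·(0.965200+0.950400+0.932600))/(1+7/200) = 4543/5000 ≈ 0.908600
step 5 [5y] zero: DF = P = 2229/2500 ≈ 0.891600
step 6 [6y] bond c/1=33/400: DF=(2657897/2000000 − 33/400·(0.965200+0.950400+0.932600+0.908600+0.891600))/(1+33/400) = 4367/5000 ≈ 0.873400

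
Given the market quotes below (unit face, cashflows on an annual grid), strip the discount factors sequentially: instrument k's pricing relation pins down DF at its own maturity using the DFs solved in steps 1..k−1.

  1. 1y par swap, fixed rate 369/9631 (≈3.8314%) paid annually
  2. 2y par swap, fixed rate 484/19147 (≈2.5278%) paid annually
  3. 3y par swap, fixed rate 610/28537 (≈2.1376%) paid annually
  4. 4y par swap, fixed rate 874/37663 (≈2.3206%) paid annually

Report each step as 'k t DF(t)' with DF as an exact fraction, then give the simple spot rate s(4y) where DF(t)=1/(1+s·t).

step 1 [1y] swap r/1=369/9631: DF=(1 − 369/9631·(0))/(1+369/9631) = 9631/10000 ≈ 0.963100
step 2 [2y] swap r/1=484/19147: DF=(1 − 484/19147·(0.963100))/(1+484/19147) = 2379/2500 ≈ 0.951600
step 3 [3y] swap r/1=610/28537: DF=(1 − 610/28537·(0.963100+0.951600))/(1+610/28537) = 939/1000 ≈ 0.939000
step 4 [4y] swap r/1=874/37663: DF=(1 − 874/37663·(0.963100+0.951600+0.939000))/(1+874/37663) = 4563/5000 ≈ 0.912600

1 1 9631/10000
2 2 2379/2500
3 3 939/1000
4 4 4563/5000
s(4y) = (1/(4563/5000) − 1)/(4) = 437/18252 ≈ 2.3943%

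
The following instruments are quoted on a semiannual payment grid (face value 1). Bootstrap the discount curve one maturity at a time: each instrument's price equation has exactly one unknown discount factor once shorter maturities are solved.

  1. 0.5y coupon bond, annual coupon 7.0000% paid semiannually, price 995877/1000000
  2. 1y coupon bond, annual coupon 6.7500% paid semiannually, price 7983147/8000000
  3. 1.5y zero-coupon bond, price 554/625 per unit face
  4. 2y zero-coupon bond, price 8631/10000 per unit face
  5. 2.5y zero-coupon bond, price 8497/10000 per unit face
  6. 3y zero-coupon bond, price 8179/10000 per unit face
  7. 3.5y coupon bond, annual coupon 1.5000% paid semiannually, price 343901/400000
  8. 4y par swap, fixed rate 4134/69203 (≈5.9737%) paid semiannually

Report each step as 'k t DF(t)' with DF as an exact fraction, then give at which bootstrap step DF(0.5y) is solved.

step 1 [0.5y] bond c/2=7/200: DF=(995877/1000000 − 7/200·(0))/(1+7/200) = 4811/5000 ≈ 0.962200
step 2 [1y] bond c/2=27/800: DF=(7983147/8000000 − 27/800·(0.962200))/(1+27/800) = 9339/10000 ≈ 0.933900
step 3 [1.5y] zero: DF = P = 554/625 ≈ 0.886400
step 4 [2y] zero: DF = P = 8631/10000 ≈ 0.863100
step 5 [2.5y] zero: DF = P = 8497/10000 ≈ 0.849700
step 6 [3y] zero: DF = P = 8179/10000 ≈ 0.817900
step 7 [3.5y] bond c/2=3/400: DF=(343901/400000 − 3/400·(0.962200+0.933900+0.886400+0.863100+0.849700+0.817900))/(1+3/400) = 4069/5000 ≈ 0.813800
step 8 [4y] swap r/2=2067/69203: DF=(1 − 2067/69203·(0.962200+0.933900+0.886400+0.863100+0.849700+0.817900+0.813800))/(1+2067/69203) = 7933/10000 ≈ 0.793300

1 1/2 4811/5000
2 1 9339/10000
3 3/2 554/625
4 2 8631/10000
5 5/2 8497/10000
6 3 8179/10000
7 7/2 4069/5000
8 4 7933/10000
DF(0.5y) is solved at step 1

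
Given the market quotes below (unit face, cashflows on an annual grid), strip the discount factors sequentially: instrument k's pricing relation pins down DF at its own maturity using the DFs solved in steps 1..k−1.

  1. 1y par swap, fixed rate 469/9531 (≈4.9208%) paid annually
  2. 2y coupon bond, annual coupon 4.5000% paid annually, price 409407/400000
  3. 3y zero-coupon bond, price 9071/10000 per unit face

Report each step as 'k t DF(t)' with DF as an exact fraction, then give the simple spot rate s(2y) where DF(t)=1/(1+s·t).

1 1 9531/10000
2 2 1173/1250
3 3 9071/10000
s(2y) = (1/(1173/1250) − 1)/(2) = 77/2346 ≈ 3.2822%

step 1 [1y] swap r/1=469/9531: DF=(1 − 469/9531·(0))/(1+469/9531) = 9531/10000 ≈ 0.953100
step 2 [2y] bond c/1=9/200: DF=(409407/400000 − 9/200·(0.953100))/(1+9/200) = 1173/1250 ≈ 0.938400
step 3 [3y] zero: DF = P = 9071/10000 ≈ 0.907100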